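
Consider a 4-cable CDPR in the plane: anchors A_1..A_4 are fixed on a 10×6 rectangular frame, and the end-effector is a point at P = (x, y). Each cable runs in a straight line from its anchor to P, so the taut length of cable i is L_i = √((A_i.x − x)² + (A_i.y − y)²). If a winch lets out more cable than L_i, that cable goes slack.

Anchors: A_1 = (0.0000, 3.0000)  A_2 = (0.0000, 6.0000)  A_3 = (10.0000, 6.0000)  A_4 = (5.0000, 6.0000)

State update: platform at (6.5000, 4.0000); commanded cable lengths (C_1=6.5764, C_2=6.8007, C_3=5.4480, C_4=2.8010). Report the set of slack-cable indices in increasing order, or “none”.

3, 4

cable 1: √((-6.5000)²+(-1.0000)²)=6.5765, C_1=6.5764: taut
cable 2: √((-6.5000)²+(2.0000)²)=6.8007, C_2=6.8007: taut
cable 3: √((3.5000)²+(2.0000)²)=4.0311, C_3=5.4480: slack
cable 4: √((-1.5000)²+(2.0000)²)=2.5000, C_4=2.8010: slack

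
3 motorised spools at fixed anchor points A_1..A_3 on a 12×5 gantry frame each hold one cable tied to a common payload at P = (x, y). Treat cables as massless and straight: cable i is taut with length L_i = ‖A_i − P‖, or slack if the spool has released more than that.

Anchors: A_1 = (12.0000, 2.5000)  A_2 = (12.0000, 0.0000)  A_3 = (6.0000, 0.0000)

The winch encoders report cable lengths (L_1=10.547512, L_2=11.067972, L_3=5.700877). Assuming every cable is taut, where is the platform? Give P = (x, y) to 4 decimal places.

(1.5000, 3.5000)

expand ‖A_i−P‖²=L_i² and subtract eq 1 (c_i ≔ ‖A_i‖²−L_i²)
c_1 = 144.0000+6.2500−111.2500 = 39.0000
eq1−eq2 → [0.0000  5.0000]·P = 17.5000
eq1−eq3 → [12.0000  5.0000]·P = 35.5000
2×2 solve → P = (1.5000, 3.5000)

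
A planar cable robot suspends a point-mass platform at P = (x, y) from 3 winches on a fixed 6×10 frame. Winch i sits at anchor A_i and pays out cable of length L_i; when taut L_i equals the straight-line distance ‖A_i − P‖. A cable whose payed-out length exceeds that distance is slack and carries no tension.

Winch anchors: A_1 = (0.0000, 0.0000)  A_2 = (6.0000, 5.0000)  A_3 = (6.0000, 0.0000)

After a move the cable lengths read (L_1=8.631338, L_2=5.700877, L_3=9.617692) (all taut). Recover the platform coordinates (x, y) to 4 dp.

(1.5000, 8.5000)

each cable: (A_i−P)·(A_i−P) = L_i²; let q_i = ‖A_i‖²−L_i²
q_1 = 0.0000+0.0000−74.5000 = -74.5000
row 1: -12.0000x − 10.0000y = -103.0000  (q_2=28.5000)
row 2: -12.0000x + 0.0000y = -18.0000  (q_3=-56.5000)
Cramer on rows 1–2 → x = 1.5000, y = 8.5000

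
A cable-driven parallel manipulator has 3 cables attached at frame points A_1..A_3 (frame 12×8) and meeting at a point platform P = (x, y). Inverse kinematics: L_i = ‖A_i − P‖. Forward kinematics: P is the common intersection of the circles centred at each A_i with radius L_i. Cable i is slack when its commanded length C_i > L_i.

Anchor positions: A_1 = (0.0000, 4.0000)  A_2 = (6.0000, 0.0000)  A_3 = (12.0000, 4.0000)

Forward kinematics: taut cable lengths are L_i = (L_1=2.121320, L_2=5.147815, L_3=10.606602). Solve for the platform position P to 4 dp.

each cable: (A_i−P)·(A_i−P) = L_i²; let q_i = ‖A_i‖²−L_i²
q_1 = 0.0000+16.0000−4.5000 = 11.5000
row 1: -12.0000x + 8.0000y = 2.0000  (q_2=9.5000)
row 2: -24.0000x + 0.0000y = -36.0000  (q_3=47.5000)
Cramer on rows 1–2 → x = 1.5000, y = 2.5000

(1.5000, 2.5000)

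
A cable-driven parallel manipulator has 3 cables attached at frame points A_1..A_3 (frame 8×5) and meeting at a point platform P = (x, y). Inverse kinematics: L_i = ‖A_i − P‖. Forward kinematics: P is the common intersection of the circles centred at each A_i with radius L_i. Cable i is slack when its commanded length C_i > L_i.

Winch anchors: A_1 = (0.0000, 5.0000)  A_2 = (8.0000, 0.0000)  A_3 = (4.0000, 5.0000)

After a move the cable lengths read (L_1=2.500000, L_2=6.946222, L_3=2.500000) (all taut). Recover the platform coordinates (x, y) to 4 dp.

circle eqns → linear via eq_j − eq_1; set q_j = A_j·A_j − L_j²
q_1 = 0.0000+25.0000−6.2500 = 18.7500
-16.0000·x + 10.0000·y = q_1−q_2 = 3.0000
-8.0000·x + 0.0000·y = q_1−q_3 = -16.0000
solve first two rows → x=2.0000, y=3.5000

(2.0000, 3.5000)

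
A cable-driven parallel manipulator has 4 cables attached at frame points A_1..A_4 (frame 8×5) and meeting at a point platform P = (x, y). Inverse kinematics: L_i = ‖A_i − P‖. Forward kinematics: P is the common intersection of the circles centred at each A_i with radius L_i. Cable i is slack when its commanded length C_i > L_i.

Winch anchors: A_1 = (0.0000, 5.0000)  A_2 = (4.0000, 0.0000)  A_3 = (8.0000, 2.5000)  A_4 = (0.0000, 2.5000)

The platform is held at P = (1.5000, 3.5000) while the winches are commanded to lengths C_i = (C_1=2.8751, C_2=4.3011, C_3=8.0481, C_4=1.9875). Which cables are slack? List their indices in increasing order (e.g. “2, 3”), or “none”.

i=1: geometric 2.1213 vs commanded 2.8751 ⇒ slack
i=2: geometric 4.3012 vs commanded 4.3011 ⇒ taut
i=3: geometric 6.5765 vs commanded 8.0481 ⇒ slack
i=4: geometric 1.8028 vs commanded 1.9875 ⇒ slack

1, 3, 4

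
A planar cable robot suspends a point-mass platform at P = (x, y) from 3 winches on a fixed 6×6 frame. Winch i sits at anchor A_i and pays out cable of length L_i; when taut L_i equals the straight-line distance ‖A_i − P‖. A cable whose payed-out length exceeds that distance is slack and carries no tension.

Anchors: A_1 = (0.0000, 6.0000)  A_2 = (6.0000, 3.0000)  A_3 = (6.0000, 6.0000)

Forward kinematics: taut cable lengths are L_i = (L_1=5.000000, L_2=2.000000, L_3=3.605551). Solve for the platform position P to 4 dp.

(4.0000, 3.0000)

circle eqns → linear via eq_j − eq_1; set c_j = A_j·A_j − L_j²
c_1 = 0.0000+36.0000−25.0000 = 11.0000
-12.0000·x + 6.0000·y = c_1−c_2 = -30.0000
-12.0000·x + 0.0000·y = c_1−c_3 = -48.0000
solve first two rows → x=4.0000, y=3.0000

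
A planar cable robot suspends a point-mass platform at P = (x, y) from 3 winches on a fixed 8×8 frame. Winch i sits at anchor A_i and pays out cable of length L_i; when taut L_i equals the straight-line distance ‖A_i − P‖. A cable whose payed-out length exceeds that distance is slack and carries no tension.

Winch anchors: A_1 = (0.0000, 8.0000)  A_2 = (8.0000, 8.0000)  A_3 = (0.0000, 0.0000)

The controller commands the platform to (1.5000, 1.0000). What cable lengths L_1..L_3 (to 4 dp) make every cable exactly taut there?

(7.1589, 9.5525, 1.8028)

L_1: Δ = A_1−P = (-1.5000, 7.0000) → ‖Δ‖ = √51.2500 = 7.1589
L_2: Δ = A_2−P = (6.5000, 7.0000) → ‖Δ‖ = √91.2500 = 9.5525
L_3: Δ = A_3−P = (-1.5000, -1.0000) → ‖Δ‖ = √3.2500 = 1.8028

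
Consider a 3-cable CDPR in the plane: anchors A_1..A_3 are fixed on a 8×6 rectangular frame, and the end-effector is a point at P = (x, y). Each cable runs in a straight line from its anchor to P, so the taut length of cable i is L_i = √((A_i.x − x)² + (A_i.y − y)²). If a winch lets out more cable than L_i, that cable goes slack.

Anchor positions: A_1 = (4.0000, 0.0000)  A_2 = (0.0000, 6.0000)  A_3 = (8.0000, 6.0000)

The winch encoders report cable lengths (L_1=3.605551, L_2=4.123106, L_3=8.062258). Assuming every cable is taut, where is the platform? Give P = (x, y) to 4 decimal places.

expand ‖A_i−P‖²=L_i² and subtract eq 1 (k_i ≔ ‖A_i‖²−L_i²)
k_1 = 16.0000+0.0000−13.0000 = 3.0000
eq1−eq2 → [8.0000  -12.0000]·P = -16.0000
eq1−eq3 → [-8.0000  -12.0000]·P = -32.0000
2×2 solve → P = (1.0000, 2.0000)

(1.0000, 2.0000)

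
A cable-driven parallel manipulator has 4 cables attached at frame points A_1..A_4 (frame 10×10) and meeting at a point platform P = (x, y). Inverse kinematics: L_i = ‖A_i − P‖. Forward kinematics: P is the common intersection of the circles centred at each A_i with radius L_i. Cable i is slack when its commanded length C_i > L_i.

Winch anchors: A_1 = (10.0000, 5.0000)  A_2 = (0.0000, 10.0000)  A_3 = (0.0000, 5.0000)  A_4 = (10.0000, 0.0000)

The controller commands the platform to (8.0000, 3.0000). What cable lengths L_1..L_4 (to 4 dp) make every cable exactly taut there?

(2.8284, 10.6301, 8.2462, 3.6056)

L_1: Δ = A_1−P = (2.0000, 2.0000) → ‖Δ‖ = √8.0000 = 2.8284
L_2: Δ = A_2−P = (-8.0000, 7.0000) → ‖Δ‖ = √113.0000 = 10.6301
L_3: Δ = A_3−P = (-8.0000, 2.0000) → ‖Δ‖ = √68.0000 = 8.2462
L_4: Δ = A_4−P = (2.0000, -3.0000) → ‖Δ‖ = √13.0000 = 3.6056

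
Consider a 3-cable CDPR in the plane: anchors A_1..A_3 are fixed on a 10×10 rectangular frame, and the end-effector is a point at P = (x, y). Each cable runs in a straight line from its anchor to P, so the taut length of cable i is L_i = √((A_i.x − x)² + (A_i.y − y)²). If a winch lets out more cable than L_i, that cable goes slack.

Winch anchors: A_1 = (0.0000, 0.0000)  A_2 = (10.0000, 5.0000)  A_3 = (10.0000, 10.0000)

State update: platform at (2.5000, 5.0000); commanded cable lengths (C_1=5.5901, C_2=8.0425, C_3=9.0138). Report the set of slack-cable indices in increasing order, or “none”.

i=1: geometric 5.5902 vs commanded 5.5901 ⇒ taut
i=2: geometric 7.5000 vs commanded 8.0425 ⇒ slack
i=3: geometric 9.0139 vs commanded 9.0138 ⇒ taut

2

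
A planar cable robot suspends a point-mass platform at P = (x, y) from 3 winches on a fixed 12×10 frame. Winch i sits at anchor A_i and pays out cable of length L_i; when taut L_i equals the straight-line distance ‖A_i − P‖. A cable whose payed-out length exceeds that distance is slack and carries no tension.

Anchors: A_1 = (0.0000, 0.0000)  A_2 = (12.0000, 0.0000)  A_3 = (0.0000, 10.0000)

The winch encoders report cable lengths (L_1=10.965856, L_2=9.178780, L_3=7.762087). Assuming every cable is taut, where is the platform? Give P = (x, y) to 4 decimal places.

expand ‖A_i−P‖²=L_i² and subtract eq 1 (q_i ≔ ‖A_i‖²−L_i²)
q_1 = 0.0000+0.0000−120.2500 = -120.2500
eq1−eq2 → [-24.0000  0.0000]·P = -180.0000
eq1−eq3 → [0.0000  -20.0000]·P = -160.0000
2×2 solve → P = (7.5000, 8.0000)

(7.5000, 8.0000)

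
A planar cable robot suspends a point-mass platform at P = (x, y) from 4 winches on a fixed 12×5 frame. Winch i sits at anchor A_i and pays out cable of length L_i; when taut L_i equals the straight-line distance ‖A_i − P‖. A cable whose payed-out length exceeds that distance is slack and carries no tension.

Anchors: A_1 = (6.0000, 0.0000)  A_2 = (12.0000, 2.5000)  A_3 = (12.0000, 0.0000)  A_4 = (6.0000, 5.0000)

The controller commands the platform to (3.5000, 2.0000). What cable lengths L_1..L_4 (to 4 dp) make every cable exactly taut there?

L_1 = √((6.0000−3.5000)² + (0.0000−2.0000)²) = 3.2016
L_2 = √((12.0000−3.5000)² + (2.5000−2.0000)²) = 8.5147
L_3 = √((12.0000−3.5000)² + (0.0000−2.0000)²) = 8.7321
L_4 = √((6.0000−3.5000)² + (5.0000−2.0000)²) = 3.9051

(3.2016, 8.5147, 8.7321, 3.9051)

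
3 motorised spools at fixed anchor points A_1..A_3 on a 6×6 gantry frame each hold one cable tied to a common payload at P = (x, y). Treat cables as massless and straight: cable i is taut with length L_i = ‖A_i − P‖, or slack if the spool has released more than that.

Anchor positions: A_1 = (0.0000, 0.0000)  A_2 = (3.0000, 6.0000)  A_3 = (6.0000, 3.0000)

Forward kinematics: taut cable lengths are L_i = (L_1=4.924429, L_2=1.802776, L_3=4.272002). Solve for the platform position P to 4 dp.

(2.0000, 4.5000)

each cable: (A_i−P)·(A_i−P) = L_i²; let c_i = ‖A_i‖²−L_i²
c_1 = 0.0000+0.0000−24.2500 = -24.2500
row 1: -6.0000x − 12.0000y = -66.0000  (c_2=41.7500)
row 2: -12.0000x − 6.0000y = -51.0000  (c_3=26.7500)
Cramer on rows 1–2 → x = 2.0000, y = 4.5000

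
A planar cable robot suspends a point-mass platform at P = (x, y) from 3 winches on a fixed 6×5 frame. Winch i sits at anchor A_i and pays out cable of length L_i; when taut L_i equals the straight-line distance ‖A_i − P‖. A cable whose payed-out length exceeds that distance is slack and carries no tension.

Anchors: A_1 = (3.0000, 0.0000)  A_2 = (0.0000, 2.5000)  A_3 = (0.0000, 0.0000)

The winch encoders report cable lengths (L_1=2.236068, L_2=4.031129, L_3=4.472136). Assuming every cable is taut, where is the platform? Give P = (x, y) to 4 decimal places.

expand ‖A_i−P‖²=L_i² and subtract eq 1 (c_i ≔ ‖A_i‖²−L_i²)
c_1 = 9.0000+0.0000−5.0000 = 4.0000
eq1−eq2 → [6.0000  -5.0000]·P = 14.0000
eq1−eq3 → [6.0000  0.0000]·P = 24.0000
2×2 solve → P = (4.0000, 2.0000)

(4.0000, 2.0000)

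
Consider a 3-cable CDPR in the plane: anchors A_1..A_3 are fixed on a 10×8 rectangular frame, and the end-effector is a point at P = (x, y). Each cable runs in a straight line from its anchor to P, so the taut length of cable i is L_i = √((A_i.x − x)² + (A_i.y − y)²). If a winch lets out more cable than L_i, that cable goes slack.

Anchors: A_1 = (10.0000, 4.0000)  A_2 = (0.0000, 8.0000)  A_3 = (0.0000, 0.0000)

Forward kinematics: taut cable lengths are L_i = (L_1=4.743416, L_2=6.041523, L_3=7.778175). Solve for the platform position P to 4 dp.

(5.5000, 5.5000)

expand ‖A_i−P‖²=L_i² and subtract eq 1 (c_i ≔ ‖A_i‖²−L_i²)
c_1 = 100.0000+16.0000−22.5000 = 93.5000
eq1−eq2 → [20.0000  -8.0000]·P = 66.0000
eq1−eq3 → [20.0000  8.0000]·P = 154.0000
2×2 solve → P = (5.5000, 5.5000)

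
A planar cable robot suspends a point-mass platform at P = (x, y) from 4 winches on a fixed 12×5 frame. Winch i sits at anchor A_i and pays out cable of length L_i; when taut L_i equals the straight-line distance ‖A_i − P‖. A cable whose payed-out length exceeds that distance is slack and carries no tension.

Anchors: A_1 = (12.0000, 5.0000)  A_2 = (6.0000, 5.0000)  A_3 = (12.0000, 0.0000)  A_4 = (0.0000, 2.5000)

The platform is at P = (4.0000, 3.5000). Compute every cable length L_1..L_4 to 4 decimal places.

cable 1: Δx=8.0000, Δy=1.5000; L_1 = √(Δx²+Δy²) = 8.1394
cable 2: Δx=2.0000, Δy=1.5000; L_2 = √(Δx²+Δy²) = 2.5000
cable 3: Δx=8.0000, Δy=-3.5000; L_3 = √(Δx²+Δy²) = 8.7321
cable 4: Δx=-4.0000, Δy=-1.0000; L_4 = √(Δx²+Δy²) = 4.1231

(8.1394, 2.5000, 8.7321, 4.1231)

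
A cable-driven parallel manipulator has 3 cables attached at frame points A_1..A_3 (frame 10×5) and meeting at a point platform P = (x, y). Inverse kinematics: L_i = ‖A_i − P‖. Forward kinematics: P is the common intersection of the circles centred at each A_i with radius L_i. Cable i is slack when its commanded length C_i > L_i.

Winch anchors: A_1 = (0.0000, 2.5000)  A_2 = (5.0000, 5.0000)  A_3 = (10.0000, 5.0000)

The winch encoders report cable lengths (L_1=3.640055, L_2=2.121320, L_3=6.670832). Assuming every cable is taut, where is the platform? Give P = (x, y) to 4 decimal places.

(3.5000, 3.5000)

expand ‖A_i−P‖²=L_i² and subtract eq 1 (c_i ≔ ‖A_i‖²−L_i²)
c_1 = 0.0000+6.2500−13.2500 = -7.0000
eq1−eq2 → [-10.0000  -5.0000]·P = -52.5000
eq1−eq3 → [-20.0000  -5.0000]·P = -87.5000
2×2 solve → P = (3.5000, 3.5000)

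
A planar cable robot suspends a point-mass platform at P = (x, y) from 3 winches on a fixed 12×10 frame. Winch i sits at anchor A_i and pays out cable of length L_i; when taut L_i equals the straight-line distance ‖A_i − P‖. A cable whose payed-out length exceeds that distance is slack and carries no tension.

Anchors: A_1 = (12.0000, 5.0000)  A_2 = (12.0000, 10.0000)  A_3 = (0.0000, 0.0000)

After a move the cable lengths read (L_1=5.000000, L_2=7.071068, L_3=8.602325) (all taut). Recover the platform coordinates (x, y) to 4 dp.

circle eqns → linear via eq_j − eq_1; set c_j = A_j·A_j − L_j²
c_1 = 144.0000+25.0000−25.0000 = 144.0000
0.0000·x − 10.0000·y = c_1−c_2 = -50.0000
24.0000·x + 10.0000·y = c_1−c_3 = 218.0000
solve first two rows → x=7.0000, y=5.0000

(7.0000, 5.0000)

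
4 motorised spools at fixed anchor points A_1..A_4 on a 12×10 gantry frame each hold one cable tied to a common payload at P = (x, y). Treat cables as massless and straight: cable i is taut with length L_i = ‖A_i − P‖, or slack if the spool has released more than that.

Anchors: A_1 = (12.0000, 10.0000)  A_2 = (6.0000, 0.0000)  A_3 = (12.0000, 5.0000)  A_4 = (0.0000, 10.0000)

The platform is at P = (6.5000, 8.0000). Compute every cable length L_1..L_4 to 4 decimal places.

L_1 = √((12.0000−6.5000)² + (10.0000−8.0000)²) = 5.8523
L_2 = √((6.0000−6.5000)² + (0.0000−8.0000)²) = 8.0156
L_3 = √((12.0000−6.5000)² + (5.0000−8.0000)²) = 6.2650
L_4 = √((0.0000−6.5000)² + (10.0000−8.0000)²) = 6.8007

(5.8523, 8.0156, 6.2650, 6.8007)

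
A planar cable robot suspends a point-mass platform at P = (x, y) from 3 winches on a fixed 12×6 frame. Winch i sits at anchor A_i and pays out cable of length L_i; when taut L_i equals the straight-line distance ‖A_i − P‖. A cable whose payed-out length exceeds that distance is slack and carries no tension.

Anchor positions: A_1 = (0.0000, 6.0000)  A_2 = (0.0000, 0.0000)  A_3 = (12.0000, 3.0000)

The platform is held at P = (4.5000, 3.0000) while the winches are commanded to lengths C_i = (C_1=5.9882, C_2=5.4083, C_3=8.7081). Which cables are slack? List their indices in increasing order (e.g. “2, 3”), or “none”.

1, 3

i=1: geometric 5.4083 vs commanded 5.9882 ⇒ slack
i=2: geometric 5.4083 vs commanded 5.4083 ⇒ taut
i=3: geometric 7.5000 vs commanded 8.7081 ⇒ slack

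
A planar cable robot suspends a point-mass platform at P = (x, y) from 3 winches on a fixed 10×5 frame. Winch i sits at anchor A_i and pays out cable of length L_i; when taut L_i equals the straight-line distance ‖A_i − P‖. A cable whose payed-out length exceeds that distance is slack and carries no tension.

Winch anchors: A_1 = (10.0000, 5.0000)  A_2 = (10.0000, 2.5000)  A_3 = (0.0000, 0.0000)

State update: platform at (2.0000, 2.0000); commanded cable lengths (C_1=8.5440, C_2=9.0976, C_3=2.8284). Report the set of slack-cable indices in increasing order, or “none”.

2

cable 1: L_1 = ‖A_1−P‖ = 8.5440;  C_1 = 8.5440 → taut
cable 2: L_2 = ‖A_2−P‖ = 8.0156;  C_2 = 9.0976 → slack
cable 3: L_3 = ‖A_3−P‖ = 2.8284;  C_3 = 2.8284 → taut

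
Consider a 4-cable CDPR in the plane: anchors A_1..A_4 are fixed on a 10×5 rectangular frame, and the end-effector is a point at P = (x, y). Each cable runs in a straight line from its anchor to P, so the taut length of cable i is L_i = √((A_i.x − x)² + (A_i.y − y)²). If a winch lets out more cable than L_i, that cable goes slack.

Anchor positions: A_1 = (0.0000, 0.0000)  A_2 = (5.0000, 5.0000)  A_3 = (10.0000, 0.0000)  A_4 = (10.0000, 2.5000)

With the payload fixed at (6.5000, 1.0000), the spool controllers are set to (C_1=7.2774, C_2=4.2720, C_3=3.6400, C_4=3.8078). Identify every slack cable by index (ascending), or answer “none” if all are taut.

cable 1: √((-6.5000)²+(-1.0000)²)=6.5765, C_1=7.2774: slack
cable 2: √((-1.5000)²+(4.0000)²)=4.2720, C_2=4.2720: taut
cable 3: √((3.5000)²+(-1.0000)²)=3.6401, C_3=3.6400: taut
cable 4: √((3.5000)²+(1.5000)²)=3.8079, C_4=3.8078: taut

1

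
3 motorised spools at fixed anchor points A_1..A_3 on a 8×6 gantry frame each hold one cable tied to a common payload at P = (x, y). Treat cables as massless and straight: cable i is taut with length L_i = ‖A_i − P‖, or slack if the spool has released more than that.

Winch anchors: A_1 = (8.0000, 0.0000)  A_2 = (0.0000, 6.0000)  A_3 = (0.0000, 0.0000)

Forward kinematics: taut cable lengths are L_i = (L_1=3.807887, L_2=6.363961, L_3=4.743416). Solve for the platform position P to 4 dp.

expand ‖A_i−P‖²=L_i² and subtract eq 1 (k_i ≔ ‖A_i‖²−L_i²)
k_1 = 64.0000+0.0000−14.5000 = 49.5000
eq1−eq2 → [16.0000  -12.0000]·P = 54.0000
eq1−eq3 → [16.0000  0.0000]·P = 72.0000
2×2 solve → P = (4.5000, 1.5000)

(4.5000, 1.5000)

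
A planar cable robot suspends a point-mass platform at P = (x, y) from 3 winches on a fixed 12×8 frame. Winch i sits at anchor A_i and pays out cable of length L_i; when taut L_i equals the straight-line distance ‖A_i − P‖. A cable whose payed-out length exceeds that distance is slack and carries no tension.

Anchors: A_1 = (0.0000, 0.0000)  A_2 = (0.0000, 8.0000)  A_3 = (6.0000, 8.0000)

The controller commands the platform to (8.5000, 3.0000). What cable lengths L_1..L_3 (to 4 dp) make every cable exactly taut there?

cable 1: Δx=-8.5000, Δy=-3.0000; L_1 = √(Δx²+Δy²) = 9.0139
cable 2: Δx=-8.5000, Δy=5.0000; L_2 = √(Δx²+Δy²) = 9.8615
cable 3: Δx=-2.5000, Δy=5.0000; L_3 = √(Δx²+Δy²) = 5.5902

(9.0139, 9.8615, 5.5902)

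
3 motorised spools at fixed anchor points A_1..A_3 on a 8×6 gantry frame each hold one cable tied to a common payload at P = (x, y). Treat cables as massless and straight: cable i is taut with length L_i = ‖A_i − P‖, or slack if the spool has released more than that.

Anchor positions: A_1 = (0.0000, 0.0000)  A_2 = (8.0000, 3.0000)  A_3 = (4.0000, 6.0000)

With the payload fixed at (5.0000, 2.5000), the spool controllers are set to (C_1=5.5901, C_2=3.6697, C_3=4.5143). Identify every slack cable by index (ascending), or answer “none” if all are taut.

cable 1: √((-5.0000)²+(-2.5000)²)=5.5902, C_1=5.5901: taut
cable 2: √((3.0000)²+(0.5000)²)=3.0414, C_2=3.6697: slack
cable 3: √((-1.0000)²+(3.5000)²)=3.6401, C_3=4.5143: slack

2, 3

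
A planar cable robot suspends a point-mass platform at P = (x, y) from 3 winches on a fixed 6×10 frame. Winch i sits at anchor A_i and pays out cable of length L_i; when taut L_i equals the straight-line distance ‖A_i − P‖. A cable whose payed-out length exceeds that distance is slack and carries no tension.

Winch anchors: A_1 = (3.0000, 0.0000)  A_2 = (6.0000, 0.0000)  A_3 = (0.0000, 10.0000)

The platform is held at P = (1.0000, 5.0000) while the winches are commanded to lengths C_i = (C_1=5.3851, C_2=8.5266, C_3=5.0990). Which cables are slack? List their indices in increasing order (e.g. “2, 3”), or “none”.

2

cable 1: L_1 = ‖A_1−P‖ = 5.3852;  C_1 = 5.3851 → taut
cable 2: L_2 = ‖A_2−P‖ = 7.0711;  C_2 = 8.5266 → slack
cable 3: L_3 = ‖A_3−P‖ = 5.0990;  C_3 = 5.0990 → taut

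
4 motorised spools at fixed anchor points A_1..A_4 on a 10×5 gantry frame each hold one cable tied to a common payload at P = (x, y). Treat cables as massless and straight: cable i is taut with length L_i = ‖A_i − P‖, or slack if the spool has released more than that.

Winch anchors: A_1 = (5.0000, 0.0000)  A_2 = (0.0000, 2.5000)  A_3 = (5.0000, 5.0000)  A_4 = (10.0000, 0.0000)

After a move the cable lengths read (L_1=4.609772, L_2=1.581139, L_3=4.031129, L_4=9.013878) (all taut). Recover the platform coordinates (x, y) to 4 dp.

each cable: (A_i−P)·(A_i−P) = L_i²; let c_i = ‖A_i‖²−L_i²
c_1 = 25.0000+0.0000−21.2500 = 3.7500
row 1: 10.0000x − 5.0000y = 0.0000  (c_2=3.7500)
row 2: 0.0000x − 10.0000y = -30.0000  (c_3=33.7500)
row 3: -10.0000x + 0.0000y = -15.0000  (c_4=18.7500)
Cramer on rows 1–2 → x = 1.5000, y = 3.0000
check cable 4: ‖A_4−P‖² = 81.2500 ≈ L_4² = 81.2500 ✓

(1.5000, 3.0000)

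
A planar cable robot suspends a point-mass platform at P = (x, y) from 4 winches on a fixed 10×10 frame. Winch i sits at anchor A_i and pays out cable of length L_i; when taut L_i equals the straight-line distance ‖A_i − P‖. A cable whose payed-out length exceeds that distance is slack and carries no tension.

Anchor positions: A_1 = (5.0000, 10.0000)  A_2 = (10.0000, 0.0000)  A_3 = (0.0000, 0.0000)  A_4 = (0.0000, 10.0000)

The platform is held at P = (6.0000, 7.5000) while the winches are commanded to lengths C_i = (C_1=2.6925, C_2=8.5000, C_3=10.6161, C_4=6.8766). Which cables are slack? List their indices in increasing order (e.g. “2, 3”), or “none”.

i=1: geometric 2.6926 vs commanded 2.6925 ⇒ taut
i=2: geometric 8.5000 vs commanded 8.5000 ⇒ taut
i=3: geometric 9.6047 vs commanded 10.6161 ⇒ slack
i=4: geometric 6.5000 vs commanded 6.8766 ⇒ slack

3, 4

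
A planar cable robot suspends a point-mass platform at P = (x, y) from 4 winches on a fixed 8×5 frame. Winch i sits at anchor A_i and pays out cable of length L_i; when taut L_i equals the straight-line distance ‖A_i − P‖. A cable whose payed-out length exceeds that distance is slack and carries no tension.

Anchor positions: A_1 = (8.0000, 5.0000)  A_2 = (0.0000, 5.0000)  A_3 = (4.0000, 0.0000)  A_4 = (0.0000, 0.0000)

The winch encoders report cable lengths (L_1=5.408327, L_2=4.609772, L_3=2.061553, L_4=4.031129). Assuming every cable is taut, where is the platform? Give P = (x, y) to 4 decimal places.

circle eqns → linear via eq_j − eq_1; set c_j = A_j·A_j − L_j²
c_1 = 64.0000+25.0000−29.2500 = 59.7500
16.0000·x + 0.0000·y = c_1−c_2 = 56.0000
8.0000·x + 10.0000·y = c_1−c_3 = 48.0000
16.0000·x + 10.0000·y = c_1−c_4 = 76.0000
solve first two rows → x=3.5000, y=2.0000
check cable 4: ‖A_4−P‖² = 16.2500 ≈ L_4² = 16.2500 ✓

(3.5000, 2.0000)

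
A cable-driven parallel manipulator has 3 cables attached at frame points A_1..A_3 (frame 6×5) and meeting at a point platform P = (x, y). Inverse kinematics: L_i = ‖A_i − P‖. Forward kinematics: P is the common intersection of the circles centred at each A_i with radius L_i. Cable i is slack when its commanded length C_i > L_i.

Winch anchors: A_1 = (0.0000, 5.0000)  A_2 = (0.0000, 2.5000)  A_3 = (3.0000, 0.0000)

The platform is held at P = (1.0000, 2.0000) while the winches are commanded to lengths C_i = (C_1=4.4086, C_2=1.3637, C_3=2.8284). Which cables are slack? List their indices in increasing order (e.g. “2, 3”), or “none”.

cable 1: L_1 = ‖A_1−P‖ = 3.1623;  C_1 = 4.4086 → slack
cable 2: L_2 = ‖A_2−P‖ = 1.1180;  C_2 = 1.3637 → slack
cable 3: L_3 = ‖A_3−P‖ = 2.8284;  C_3 = 2.8284 → taut

1, 2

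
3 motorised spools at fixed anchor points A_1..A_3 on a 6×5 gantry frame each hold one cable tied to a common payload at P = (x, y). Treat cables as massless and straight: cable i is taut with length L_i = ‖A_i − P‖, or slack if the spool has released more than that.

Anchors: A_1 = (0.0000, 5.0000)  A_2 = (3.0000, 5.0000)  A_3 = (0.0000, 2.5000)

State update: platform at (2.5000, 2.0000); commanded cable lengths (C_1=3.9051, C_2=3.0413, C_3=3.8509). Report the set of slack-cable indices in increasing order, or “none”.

cable 1: L_1 = ‖A_1−P‖ = 3.9051;  C_1 = 3.9051 → taut
cable 2: L_2 = ‖A_2−P‖ = 3.0414;  C_2 = 3.0413 → taut
cable 3: L_3 = ‖A_3−P‖ = 2.5495;  C_3 = 3.8509 → slack

3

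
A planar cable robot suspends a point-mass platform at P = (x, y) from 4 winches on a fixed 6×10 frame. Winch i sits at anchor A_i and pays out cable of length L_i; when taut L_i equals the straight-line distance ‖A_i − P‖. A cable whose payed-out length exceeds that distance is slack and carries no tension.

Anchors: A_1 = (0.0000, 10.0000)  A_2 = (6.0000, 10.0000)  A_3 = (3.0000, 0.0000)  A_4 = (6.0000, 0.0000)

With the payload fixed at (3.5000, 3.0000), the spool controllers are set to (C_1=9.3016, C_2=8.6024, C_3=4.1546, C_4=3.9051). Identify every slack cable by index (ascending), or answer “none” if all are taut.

cable 1: L_1 = ‖A_1−P‖ = 7.8262;  C_1 = 9.3016 → slack
cable 2: L_2 = ‖A_2−P‖ = 7.4330;  C_2 = 8.6024 → slack
cable 3: L_3 = ‖A_3−P‖ = 3.0414;  C_3 = 4.1546 → slack
cable 4: L_4 = ‖A_4−P‖ = 3.9051;  C_4 = 3.9051 → taut

1, 2, 3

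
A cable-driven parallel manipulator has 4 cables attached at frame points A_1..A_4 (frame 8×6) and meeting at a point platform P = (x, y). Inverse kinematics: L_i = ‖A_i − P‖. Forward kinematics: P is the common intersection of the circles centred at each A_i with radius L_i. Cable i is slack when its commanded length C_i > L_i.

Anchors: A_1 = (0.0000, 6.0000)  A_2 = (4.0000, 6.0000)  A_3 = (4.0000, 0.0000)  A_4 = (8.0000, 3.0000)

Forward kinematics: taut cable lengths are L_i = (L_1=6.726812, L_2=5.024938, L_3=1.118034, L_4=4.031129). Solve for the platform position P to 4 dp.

(4.5000, 1.0000)

circle eqns → linear via eq_j − eq_1; set c_j = A_j·A_j − L_j²
c_1 = 0.0000+36.0000−45.2500 = -9.2500
-8.0000·x + 0.0000·y = c_1−c_2 = -36.0000
-8.0000·x + 12.0000·y = c_1−c_3 = -24.0000
-16.0000·x + 6.0000·y = c_1−c_4 = -66.0000
solve first two rows → x=4.5000, y=1.0000
check cable 4: ‖A_4−P‖² = 16.2500 ≈ L_4² = 16.2500 ✓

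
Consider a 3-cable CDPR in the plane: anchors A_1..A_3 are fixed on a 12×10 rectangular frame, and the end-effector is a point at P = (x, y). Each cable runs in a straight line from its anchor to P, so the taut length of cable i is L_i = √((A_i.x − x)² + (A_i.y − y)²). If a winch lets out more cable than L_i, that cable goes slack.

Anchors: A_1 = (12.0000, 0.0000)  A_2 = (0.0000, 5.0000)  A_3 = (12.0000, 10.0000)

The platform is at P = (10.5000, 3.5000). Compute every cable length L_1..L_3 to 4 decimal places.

cable 1: Δx=1.5000, Δy=-3.5000; L_1 = √(Δx²+Δy²) = 3.8079
cable 2: Δx=-10.5000, Δy=1.5000; L_2 = √(Δx²+Δy²) = 10.6066
cable 3: Δx=1.5000, Δy=6.5000; L_3 = √(Δx²+Δy²) = 6.6708

(3.8079, 10.6066, 6.6708)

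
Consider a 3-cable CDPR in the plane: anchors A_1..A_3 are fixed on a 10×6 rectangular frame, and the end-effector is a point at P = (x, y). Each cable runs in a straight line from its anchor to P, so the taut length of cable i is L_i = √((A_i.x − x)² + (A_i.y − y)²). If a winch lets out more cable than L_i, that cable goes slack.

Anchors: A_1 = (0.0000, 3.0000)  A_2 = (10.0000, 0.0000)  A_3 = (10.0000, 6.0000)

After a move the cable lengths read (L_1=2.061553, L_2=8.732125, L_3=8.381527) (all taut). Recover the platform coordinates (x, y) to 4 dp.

each cable: (A_i−P)·(A_i−P) = L_i²; let q_i = ‖A_i‖²−L_i²
q_1 = 0.0000+9.0000−4.2500 = 4.7500
row 1: -20.0000x + 6.0000y = -19.0000  (q_2=23.7500)
row 2: -20.0000x − 6.0000y = -61.0000  (q_3=65.7500)
Cramer on rows 1–2 → x = 2.0000, y = 3.5000

(2.0000, 3.5000)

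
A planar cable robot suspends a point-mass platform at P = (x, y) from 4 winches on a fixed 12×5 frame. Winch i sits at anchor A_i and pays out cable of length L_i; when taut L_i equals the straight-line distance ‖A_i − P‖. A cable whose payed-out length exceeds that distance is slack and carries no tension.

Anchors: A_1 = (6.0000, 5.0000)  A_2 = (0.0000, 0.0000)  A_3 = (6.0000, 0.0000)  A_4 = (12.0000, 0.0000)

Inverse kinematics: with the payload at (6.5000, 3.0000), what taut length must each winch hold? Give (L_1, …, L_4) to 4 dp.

(2.0616, 7.1589, 3.0414, 6.2650)

L_1: Δ = A_1−P = (-0.5000, 2.0000) → ‖Δ‖ = √4.2500 = 2.0616
L_2: Δ = A_2−P = (-6.5000, -3.0000) → ‖Δ‖ = √51.2500 = 7.1589
L_3: Δ = A_3−P = (-0.5000, -3.0000) → ‖Δ‖ = √9.2500 = 3.0414
L_4: Δ = A_4−P = (5.5000, -3.0000) → ‖Δ‖ = √39.2500 = 6.2650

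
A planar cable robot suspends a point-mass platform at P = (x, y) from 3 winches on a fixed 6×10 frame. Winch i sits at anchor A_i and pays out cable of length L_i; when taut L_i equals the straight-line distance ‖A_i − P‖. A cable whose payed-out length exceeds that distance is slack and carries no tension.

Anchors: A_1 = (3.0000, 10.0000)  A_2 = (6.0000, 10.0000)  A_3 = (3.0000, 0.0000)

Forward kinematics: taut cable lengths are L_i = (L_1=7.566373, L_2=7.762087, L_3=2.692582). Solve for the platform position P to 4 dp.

(4.0000, 2.5000)

expand ‖A_i−P‖²=L_i² and subtract eq 1 (c_i ≔ ‖A_i‖²−L_i²)
c_1 = 9.0000+100.0000−57.2500 = 51.7500
eq1−eq2 → [-6.0000  0.0000]·P = -24.0000
eq1−eq3 → [0.0000  20.0000]·P = 50.0000
2×2 solve → P = (4.0000, 2.5000)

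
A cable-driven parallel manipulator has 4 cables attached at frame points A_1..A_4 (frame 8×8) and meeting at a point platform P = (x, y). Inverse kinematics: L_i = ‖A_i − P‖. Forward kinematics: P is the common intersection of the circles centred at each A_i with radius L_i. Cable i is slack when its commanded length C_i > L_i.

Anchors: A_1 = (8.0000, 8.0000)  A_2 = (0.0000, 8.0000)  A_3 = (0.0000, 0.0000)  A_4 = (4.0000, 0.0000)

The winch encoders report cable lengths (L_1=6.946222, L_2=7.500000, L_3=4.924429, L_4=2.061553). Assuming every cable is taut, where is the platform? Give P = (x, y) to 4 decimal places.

expand ‖A_i−P‖²=L_i² and subtract eq 1 (c_i ≔ ‖A_i‖²−L_i²)
c_1 = 64.0000+64.0000−48.2500 = 79.7500
eq1−eq2 → [16.0000  0.0000]·P = 72.0000
eq1−eq3 → [16.0000  16.0000]·P = 104.0000
eq1−eq4 → [8.0000  16.0000]·P = 68.0000
2×2 solve → P = (4.5000, 2.0000)
check cable 4: ‖A_4−P‖² = 4.2500 ≈ L_4² = 4.2500 ✓

(4.5000, 2.0000)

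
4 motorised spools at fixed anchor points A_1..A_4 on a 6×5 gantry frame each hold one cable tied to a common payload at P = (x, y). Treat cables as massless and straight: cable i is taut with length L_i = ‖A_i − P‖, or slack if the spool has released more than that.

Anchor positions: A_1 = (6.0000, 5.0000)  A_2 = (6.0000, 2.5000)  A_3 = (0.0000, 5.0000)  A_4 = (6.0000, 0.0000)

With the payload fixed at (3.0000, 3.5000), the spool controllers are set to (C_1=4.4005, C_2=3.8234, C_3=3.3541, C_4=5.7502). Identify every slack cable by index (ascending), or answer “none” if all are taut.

1, 2, 4

i=1: geometric 3.3541 vs commanded 4.4005 ⇒ slack
i=2: geometric 3.1623 vs commanded 3.8234 ⇒ slack
i=3: geometric 3.3541 vs commanded 3.3541 ⇒ taut
i=4: geometric 4.6098 vs commanded 5.7502 ⇒ slack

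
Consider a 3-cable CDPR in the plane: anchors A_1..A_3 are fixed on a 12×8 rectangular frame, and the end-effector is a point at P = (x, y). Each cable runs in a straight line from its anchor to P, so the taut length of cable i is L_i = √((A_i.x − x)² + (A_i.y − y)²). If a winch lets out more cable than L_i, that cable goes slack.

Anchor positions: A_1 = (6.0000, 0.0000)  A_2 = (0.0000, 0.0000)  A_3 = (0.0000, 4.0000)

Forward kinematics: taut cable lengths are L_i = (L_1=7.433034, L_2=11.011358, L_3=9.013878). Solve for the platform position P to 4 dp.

circle eqns → linear via eq_j − eq_1; set q_j = A_j·A_j − L_j²
q_1 = 36.0000+0.0000−55.2500 = -19.2500
12.0000·x + 0.0000·y = q_1−q_2 = 102.0000
12.0000·x − 8.0000·y = q_1−q_3 = 46.0000
solve first two rows → x=8.5000, y=7.0000

(8.5000, 7.0000)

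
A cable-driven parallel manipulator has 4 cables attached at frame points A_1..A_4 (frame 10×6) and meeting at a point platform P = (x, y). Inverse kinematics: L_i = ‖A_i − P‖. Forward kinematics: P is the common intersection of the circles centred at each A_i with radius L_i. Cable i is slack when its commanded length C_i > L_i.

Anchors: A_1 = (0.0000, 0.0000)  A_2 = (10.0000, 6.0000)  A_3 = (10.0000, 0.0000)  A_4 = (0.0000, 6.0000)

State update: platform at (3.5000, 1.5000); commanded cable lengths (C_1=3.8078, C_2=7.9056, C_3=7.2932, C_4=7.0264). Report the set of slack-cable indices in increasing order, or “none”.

3, 4

cable 1: √((-3.5000)²+(-1.5000)²)=3.8079, C_1=3.8078: taut
cable 2: √((6.5000)²+(4.5000)²)=7.9057, C_2=7.9056: taut
cable 3: √((6.5000)²+(-1.5000)²)=6.6708, C_3=7.2932: slack
cable 4: √((-3.5000)²+(4.5000)²)=5.7009, C_4=7.0264: slack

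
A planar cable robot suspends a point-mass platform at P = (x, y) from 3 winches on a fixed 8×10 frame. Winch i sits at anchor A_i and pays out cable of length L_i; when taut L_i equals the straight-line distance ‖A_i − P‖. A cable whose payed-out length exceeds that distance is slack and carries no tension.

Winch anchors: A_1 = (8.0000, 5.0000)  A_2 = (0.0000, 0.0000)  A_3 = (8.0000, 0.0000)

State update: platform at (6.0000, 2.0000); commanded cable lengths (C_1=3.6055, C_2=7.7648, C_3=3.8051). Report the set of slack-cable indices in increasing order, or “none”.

cable 1: √((2.0000)²+(3.0000)²)=3.6056, C_1=3.6055: taut
cable 2: √((-6.0000)²+(-2.0000)²)=6.3246, C_2=7.7648: slack
cable 3: √((2.0000)²+(-2.0000)²)=2.8284, C_3=3.8051: slack

2, 3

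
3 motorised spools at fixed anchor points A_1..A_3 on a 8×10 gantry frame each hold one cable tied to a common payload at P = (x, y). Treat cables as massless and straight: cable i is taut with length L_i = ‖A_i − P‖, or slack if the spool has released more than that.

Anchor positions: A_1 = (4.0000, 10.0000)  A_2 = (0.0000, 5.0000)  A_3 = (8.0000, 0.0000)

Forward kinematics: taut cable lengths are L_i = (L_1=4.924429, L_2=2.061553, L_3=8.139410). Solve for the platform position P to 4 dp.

expand ‖A_i−P‖²=L_i² and subtract eq 1 (q_i ≔ ‖A_i‖²−L_i²)
q_1 = 16.0000+100.0000−24.2500 = 91.7500
eq1−eq2 → [8.0000  10.0000]·P = 71.0000
eq1−eq3 → [-8.0000  20.0000]·P = 94.0000
2×2 solve → P = (2.0000, 5.5000)

(2.0000, 5.5000)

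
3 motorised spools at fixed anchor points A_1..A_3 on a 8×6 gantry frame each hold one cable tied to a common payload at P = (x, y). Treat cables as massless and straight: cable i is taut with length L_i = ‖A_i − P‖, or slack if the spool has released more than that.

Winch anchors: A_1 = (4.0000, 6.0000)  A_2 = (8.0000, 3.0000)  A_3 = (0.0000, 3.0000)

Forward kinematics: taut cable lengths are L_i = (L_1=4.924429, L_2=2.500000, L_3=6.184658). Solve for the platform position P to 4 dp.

expand ‖A_i−P‖²=L_i² and subtract eq 1 (q_i ≔ ‖A_i‖²−L_i²)
q_1 = 16.0000+36.0000−24.2500 = 27.7500
eq1−eq2 → [-8.0000  6.0000]·P = -39.0000
eq1−eq3 → [8.0000  6.0000]·P = 57.0000
2×2 solve → P = (6.0000, 1.5000)

(6.0000, 1.5000)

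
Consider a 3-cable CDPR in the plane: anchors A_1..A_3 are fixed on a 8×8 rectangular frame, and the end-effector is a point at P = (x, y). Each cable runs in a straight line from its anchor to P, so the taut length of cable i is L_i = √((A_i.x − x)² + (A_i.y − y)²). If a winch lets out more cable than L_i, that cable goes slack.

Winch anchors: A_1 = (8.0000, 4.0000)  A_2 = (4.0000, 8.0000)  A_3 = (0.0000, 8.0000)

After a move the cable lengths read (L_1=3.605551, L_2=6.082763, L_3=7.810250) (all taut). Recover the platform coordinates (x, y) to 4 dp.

(5.0000, 2.0000)

expand ‖A_i−P‖²=L_i² and subtract eq 1 (k_i ≔ ‖A_i‖²−L_i²)
k_1 = 64.0000+16.0000−13.0000 = 67.0000
eq1−eq2 → [8.0000  -8.0000]·P = 24.0000
eq1−eq3 → [16.0000  -8.0000]·P = 64.0000
2×2 solve → P = (5.0000, 2.0000)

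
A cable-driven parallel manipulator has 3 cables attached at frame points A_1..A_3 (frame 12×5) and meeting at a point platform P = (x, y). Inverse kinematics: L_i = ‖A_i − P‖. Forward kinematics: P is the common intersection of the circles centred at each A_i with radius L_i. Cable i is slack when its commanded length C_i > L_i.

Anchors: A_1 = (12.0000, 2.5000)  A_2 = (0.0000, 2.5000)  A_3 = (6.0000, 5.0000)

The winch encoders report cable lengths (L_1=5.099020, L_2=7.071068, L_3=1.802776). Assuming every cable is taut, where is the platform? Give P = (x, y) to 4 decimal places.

circle eqns → linear via eq_j − eq_1; set q_j = A_j·A_j − L_j²
q_1 = 144.0000+6.2500−26.0000 = 124.2500
24.0000·x + 0.0000·y = q_1−q_2 = 168.0000
12.0000·x − 5.0000·y = q_1−q_3 = 66.5000
solve first two rows → x=7.0000, y=3.5000

(7.0000, 3.5000)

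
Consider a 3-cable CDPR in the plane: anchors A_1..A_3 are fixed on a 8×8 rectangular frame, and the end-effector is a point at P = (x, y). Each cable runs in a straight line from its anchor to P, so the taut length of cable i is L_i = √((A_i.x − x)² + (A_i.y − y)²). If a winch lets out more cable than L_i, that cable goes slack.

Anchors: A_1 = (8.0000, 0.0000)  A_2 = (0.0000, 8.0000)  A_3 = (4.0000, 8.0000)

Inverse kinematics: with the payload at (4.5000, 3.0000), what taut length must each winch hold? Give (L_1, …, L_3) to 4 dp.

(4.6098, 6.7268, 5.0249)

L_1: Δ = A_1−P = (3.5000, -3.0000) → ‖Δ‖ = √21.2500 = 4.6098
L_2: Δ = A_2−P = (-4.5000, 5.0000) → ‖Δ‖ = √45.2500 = 6.7268
L_3: Δ = A_3−P = (-0.5000, 5.0000) → ‖Δ‖ = √25.2500 = 5.0249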